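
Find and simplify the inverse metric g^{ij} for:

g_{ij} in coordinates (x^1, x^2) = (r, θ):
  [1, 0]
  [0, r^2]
The metric is diagonal, so g^{ij} is diagonal with entries 1/g_{ii}: diag(1, 1/(r^2)).
g^{ij}:
  [1, 0]
  [0, 1/r^2]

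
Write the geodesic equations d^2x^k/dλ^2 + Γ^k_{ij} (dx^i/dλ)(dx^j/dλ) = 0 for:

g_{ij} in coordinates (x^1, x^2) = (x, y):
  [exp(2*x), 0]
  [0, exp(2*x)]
Geodesic equation: d^2x^k/dλ^2 + Γ^k_{ij} (dx^i/dλ)(dx^j/dλ) = 0.
Non-zero Christoffel symbols:
Γ^x_{x x} = 1
Γ^x_{y y} = -1
Γ^y_{x y} = 1
Substituting (the symmetric pair Γ^k_{ij}, Γ^k_{ji} combines into a factor 2):
d^2x/dλ^2 + (dx/dλ)^2 - (dy/dλ)^2 = 0
d^2y/dλ^2 + 2 (dx/dλ)(dy/dλ) = 0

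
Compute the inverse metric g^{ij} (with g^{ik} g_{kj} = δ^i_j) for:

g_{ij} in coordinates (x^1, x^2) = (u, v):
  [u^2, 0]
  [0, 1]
The metric is diagonal, so g^{ij} is diagonal with entries 1/g_{ii}: diag(1/(u^2), 1).
g^{ij}:
  [1/u^2, 0]
  [0, 1]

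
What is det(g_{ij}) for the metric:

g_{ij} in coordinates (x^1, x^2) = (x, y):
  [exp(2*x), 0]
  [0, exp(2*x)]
For a 2×2 metric: det(g) = g_{11}·g_{22} - g_{12}·g_{21}
= (exp(2*x))·(exp(2*x)) - (0)·(0)
= exp(4*x) - 0
det(g) = exp(4*x)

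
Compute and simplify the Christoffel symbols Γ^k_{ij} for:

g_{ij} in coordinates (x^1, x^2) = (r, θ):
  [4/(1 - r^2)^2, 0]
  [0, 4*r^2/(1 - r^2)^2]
Using Γ^k_{ij} = (1/2) g^{km} (∂_i g_{mj} + ∂_j g_{mi} - ∂_m g_{ij}); the metric is diagonal, so only the m = k term contributes.
Non-zero symbols (using the symmetry Γ^k_{ij} = Γ^k_{ji}):
Γ^r_{r r} = (1/2) g^{rr} (∂_r g_{rr} + ∂_r g_{rr} - ∂_r g_{rr}) = (1/2)((1 - r^2)^2/4)((16*r/(1 - r^2)^3) + (16*r/(1 - r^2)^3) - (16*r/(1 - r^2)^3)) = 2*r/(1 - r^2)
Γ^r_{θ θ} = (1/2) g^{rr} (∂_θ g_{rθ} + ∂_θ g_{rθ} - ∂_r g_{θθ}) = (1/2)((1 - r^2)^2/4)((0) + (0) - (-8*(r^3 + r)/(r^2 - 1)^3)) = (r^3 + r)/(r^2 - 1)
Γ^θ_{r θ} = (1/2) g^{θθ} (∂_r g_{θθ} + ∂_θ g_{θr} - ∂_θ g_{rθ}) = (1/2)((1 - r^2)^2/(4*r^2))((-8*(r^3 + r)/(r^2 - 1)^3) + (0) - (0)) = (-r^2 - 1)/(r^3 - r)
All other Christoffel symbols are zero.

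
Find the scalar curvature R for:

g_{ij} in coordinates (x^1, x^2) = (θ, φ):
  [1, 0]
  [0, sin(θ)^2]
Non-zero Christoffel symbols (Γ^k_{ij} = Γ^k_{ji}):
Γ^θ_{φ φ} = -sin(2*θ)/2
Γ^φ_{θ φ} = 1/tan(θ)
Ricci tensor (R_{ij} = R^k_{ikj}): R_{θθ} = 1, R_{θφ} = 0, R_{φφ} = sin(θ)^2
Inverse metric: g^{θθ} = 1, g^{φφ} = 1/sin(θ)^2
R = g^{ij} R_{ij} = (1)(1) + (1/sin(θ)^2)(sin(θ)^2) = 2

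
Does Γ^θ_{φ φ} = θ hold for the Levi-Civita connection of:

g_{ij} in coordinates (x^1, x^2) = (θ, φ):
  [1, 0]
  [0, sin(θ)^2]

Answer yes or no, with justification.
Γ^θ_{φ φ} = (1/2) g^{θθ} (∂_φ g_{θφ} + ∂_φ g_{θφ} - ∂_θ g_{φφ}) = (1/2)(1)((0) + (0) - (sin(2*θ))) = -sin(2*θ)/2
This differs from the proposed value θ.
No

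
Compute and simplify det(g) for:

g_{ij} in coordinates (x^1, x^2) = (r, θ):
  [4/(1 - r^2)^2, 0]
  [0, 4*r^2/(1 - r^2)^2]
For a 2×2 metric: det(g) = g_{11}·g_{22} - g_{12}·g_{21}
= (4/(1 - r^2)^2)·(4*r^2/(1 - r^2)^2) - (0)·(0)
= 16*r^2/(1 - r^2)^4 - 0
det(g) = 16*r^2/(1 - r^2)^4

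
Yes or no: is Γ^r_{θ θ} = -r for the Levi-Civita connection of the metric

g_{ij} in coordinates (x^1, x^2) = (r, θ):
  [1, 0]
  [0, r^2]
Γ^r_{θ θ} = (1/2) g^{rr} (∂_θ g_{rθ} + ∂_θ g_{rθ} - ∂_r g_{θθ}) = (1/2)(1)((0) + (0) - (2*r)) = -r
This equals the proposed value -r.
Yes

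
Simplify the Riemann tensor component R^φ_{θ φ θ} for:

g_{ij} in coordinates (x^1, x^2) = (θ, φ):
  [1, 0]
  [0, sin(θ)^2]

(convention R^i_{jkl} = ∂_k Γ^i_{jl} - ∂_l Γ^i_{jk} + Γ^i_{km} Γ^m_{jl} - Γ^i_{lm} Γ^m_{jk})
Non-zero Christoffel symbols (Γ^k_{ij} = Γ^k_{ji}):
Γ^θ_{φ φ} = -sin(2*θ)/2
Γ^φ_{θ φ} = 1/tan(θ)
R^φ_{θ φ θ} = ∂_φ Γ^φ_{θ θ} - ∂_θ Γ^φ_{θ φ} + Γ^φ_{φ m} Γ^m_{θ θ} - Γ^φ_{θ m} Γ^m_{θ φ}
  = (0) - (-1/sin(θ)^2) + (0) - (1/tan(θ)^2) = 1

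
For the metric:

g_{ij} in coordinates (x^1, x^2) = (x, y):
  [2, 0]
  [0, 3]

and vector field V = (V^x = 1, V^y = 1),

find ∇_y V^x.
All Christoffel symbols are zero.
∇_y V^x = ∂_y V^x + Γ^x_{y j} V^j
  = (0) + (0)(1) + (0)(1)
  = 0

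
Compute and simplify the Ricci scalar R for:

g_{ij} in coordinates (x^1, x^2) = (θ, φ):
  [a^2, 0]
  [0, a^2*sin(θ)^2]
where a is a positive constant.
Non-zero Christoffel symbols (Γ^k_{ij} = Γ^k_{ji}):
Γ^θ_{φ φ} = -sin(2*θ)/2
Γ^φ_{θ φ} = 1/tan(θ)
Ricci tensor (R_{ij} = R^k_{ikj}): R_{θθ} = 1, R_{θφ} = 0, R_{φφ} = sin(θ)^2
Inverse metric: g^{θθ} = 1/a^2, g^{φφ} = 1/(a^2*sin(θ)^2)
R = g^{ij} R_{ij} = (1/a^2)(1) + (1/(a^2*sin(θ)^2))(sin(θ)^2) = 2/a^2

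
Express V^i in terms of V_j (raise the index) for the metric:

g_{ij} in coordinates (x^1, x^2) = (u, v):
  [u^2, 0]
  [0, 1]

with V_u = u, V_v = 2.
Inverse metric (diagonal): g^{uu} = 1/u^2, g^{vv} = 1
V^i = g^{ij} V_j:
V^u = (1/u^2)(u) + (0)(2) = 1/u
V^v = (0)(u) + (1)(2) = 2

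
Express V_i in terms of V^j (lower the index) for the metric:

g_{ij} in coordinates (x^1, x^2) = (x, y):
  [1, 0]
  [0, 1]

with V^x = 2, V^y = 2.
V_i = g_{ij} V^j:
V_x = (1)(2) + (0)(2) = 2
V_y = (0)(2) + (1)(2) = 2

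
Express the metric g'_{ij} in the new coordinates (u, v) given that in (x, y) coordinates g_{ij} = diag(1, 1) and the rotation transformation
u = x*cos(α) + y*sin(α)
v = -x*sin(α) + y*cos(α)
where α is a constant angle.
Invert the transformation: x = u*cos(α) - v*sin(α), y = u*sin(α) + v*cos(α)
g'_{ij} = (∂x^k/∂x'^i)(∂x^l/∂x'^j) g_{kl}; with g_{kl} = δ_{kl} this is Σ_k (∂x^k/∂x'^i)(∂x^k/∂x'^j).
Jacobian: ∂x/∂u = cos(α), ∂x/∂v = -sin(α), ∂y/∂u = sin(α), ∂y/∂v = cos(α)
g'_{uu} = (cos(α))(cos(α)) + (sin(α))(sin(α)) = 1
g'_{uv} = (cos(α))(-sin(α)) + (sin(α))(cos(α)) = 0
g'_{vv} = (-sin(α))(-sin(α)) + (cos(α))(cos(α)) = 1
g'_{ij} = diag(1, 1)
The Euclidean metric is invariant under rotations.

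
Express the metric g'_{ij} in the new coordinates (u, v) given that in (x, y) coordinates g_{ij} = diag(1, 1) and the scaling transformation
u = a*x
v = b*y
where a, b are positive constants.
Invert the transformation: x = u/a, y = v/b
g'_{ij} = (∂x^k/∂x'^i)(∂x^l/∂x'^j) g_{kl}; with g_{kl} = δ_{kl} this is Σ_k (∂x^k/∂x'^i)(∂x^k/∂x'^j).
Jacobian: ∂x/∂u = 1/a, ∂x/∂v = 0, ∂y/∂u = 0, ∂y/∂v = 1/b
g'_{uu} = (1/a)(1/a) + (0)(0) = 1/a^2
g'_{uv} = (1/a)(0) + (0)(1/b) = 0
g'_{vv} = (0)(0) + (1/b)(1/b) = 1/b^2
g'_{ij} = diag(1/a^2, 1/b^2)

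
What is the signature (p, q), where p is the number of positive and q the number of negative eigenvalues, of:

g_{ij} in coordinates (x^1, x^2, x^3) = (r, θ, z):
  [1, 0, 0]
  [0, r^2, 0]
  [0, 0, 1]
The metric is diagonal, so its eigenvalues are the diagonal entries: 1, r^2, 1 (at a generic point, where coordinate-dependent entries are positive).
3 positive, 0 negative.
(3, 0) - Riemannian (positive definite)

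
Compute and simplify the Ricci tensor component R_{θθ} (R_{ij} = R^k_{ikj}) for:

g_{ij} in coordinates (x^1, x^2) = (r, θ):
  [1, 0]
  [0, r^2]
Non-zero Christoffel symbols (Γ^k_{ij} = Γ^k_{ji}):
Γ^r_{θ θ} = -r
Γ^θ_{r θ} = 1/r
R^r_{θ r θ} = ∂_r Γ^r_{θ θ} - ∂_θ Γ^r_{θ r} + Γ^r_{r m} Γ^m_{θ θ} - Γ^r_{θ m} Γ^m_{θ r}
  = (-1) - (0) + (0) - (-1) = 0
R^θ_{θ θ θ} = 0 (a repeated index in an antisymmetric pair)
R_{θθ} = R^r_{θ r θ} + R^θ_{θ θ θ} = (0) + (0) = 0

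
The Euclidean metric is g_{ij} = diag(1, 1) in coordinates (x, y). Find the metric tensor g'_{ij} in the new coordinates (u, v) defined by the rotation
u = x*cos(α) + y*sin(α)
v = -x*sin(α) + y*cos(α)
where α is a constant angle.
Invert the transformation: x = u*cos(α) - v*sin(α), y = u*sin(α) + v*cos(α)
g'_{ij} = (∂x^k/∂x'^i)(∂x^l/∂x'^j) g_{kl}; with g_{kl} = δ_{kl} this is Σ_k (∂x^k/∂x'^i)(∂x^k/∂x'^j).
Jacobian: ∂x/∂u = cos(α), ∂x/∂v = -sin(α), ∂y/∂u = sin(α), ∂y/∂v = cos(α)
g'_{uu} = (cos(α))(cos(α)) + (sin(α))(sin(α)) = 1
g'_{uv} = (cos(α))(-sin(α)) + (sin(α))(cos(α)) = 0
g'_{vv} = (-sin(α))(-sin(α)) + (cos(α))(cos(α)) = 1
g'_{ij} = diag(1, 1)
The Euclidean metric is invariant under rotations.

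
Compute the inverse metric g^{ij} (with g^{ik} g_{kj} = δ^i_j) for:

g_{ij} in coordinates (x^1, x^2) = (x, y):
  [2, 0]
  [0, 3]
The metric is diagonal, so g^{ij} is diagonal with entries 1/g_{ii}: diag(1/2, 1/3).
g^{ij}:
  [1/2, 0]
  [0, 1/3]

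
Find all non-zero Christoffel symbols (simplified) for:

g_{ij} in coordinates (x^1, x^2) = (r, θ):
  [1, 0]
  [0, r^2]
Using Γ^k_{ij} = (1/2) g^{km} (∂_i g_{mj} + ∂_j g_{mi} - ∂_m g_{ij}); the metric is diagonal, so only the m = k term contributes.
Non-zero symbols (using the symmetry Γ^k_{ij} = Γ^k_{ji}):
Γ^r_{θ θ} = (1/2) g^{rr} (∂_θ g_{rθ} + ∂_θ g_{rθ} - ∂_r g_{θθ}) = (1/2)(1)((0) + (0) - (2*r)) = -r
Γ^θ_{r θ} = (1/2) g^{θθ} (∂_r g_{θθ} + ∂_θ g_{θr} - ∂_θ g_{rθ}) = (1/2)(1/r^2)((2*r) + (0) - (0)) = 1/r
All other Christoffel symbols are zero.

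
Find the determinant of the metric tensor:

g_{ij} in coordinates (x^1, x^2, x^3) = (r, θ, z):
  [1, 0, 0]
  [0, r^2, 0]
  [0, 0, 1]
Diagonal metric: det(g) = g_{11}·g_{22}·g_{33}
= (1)·(r^2)·(1)
det(g) = r^2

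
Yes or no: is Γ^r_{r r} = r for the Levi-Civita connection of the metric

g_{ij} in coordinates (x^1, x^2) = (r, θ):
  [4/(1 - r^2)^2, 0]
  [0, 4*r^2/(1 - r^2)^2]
Γ^r_{r r} = (1/2) g^{rr} (∂_r g_{rr} + ∂_r g_{rr} - ∂_r g_{rr}) = (1/2)((1 - r^2)^2/4)((16*r/(1 - r^2)^3) + (16*r/(1 - r^2)^3) - (16*r/(1 - r^2)^3)) = 2*r/(1 - r^2)
This differs from the proposed value r.
No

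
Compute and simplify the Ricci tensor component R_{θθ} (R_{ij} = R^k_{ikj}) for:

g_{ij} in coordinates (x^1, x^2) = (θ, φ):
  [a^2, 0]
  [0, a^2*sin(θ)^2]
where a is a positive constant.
Non-zero Christoffel symbols (Γ^k_{ij} = Γ^k_{ji}):
Γ^θ_{φ φ} = -sin(2*θ)/2
Γ^φ_{θ φ} = 1/tan(θ)
R^θ_{θ θ θ} = 0 (a repeated index in an antisymmetric pair)
R^φ_{θ φ θ} = ∂_φ Γ^φ_{θ θ} - ∂_θ Γ^φ_{θ φ} + Γ^φ_{φ m} Γ^m_{θ θ} - Γ^φ_{θ m} Γ^m_{θ φ}
  = (0) - (-1/sin(θ)^2) + (0) - (1/tan(θ)^2) = 1
R_{θθ} = R^θ_{θ θ θ} + R^φ_{θ φ θ} = (0) + (1) = 1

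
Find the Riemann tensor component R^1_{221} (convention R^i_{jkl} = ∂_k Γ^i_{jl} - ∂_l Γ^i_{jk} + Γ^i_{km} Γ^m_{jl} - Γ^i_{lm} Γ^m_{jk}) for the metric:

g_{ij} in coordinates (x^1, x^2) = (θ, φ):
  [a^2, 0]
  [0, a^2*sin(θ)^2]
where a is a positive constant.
Non-zero Christoffel symbols (Γ^k_{ij} = Γ^k_{ji}):
Γ^θ_{φ φ} = -sin(2*θ)/2
Γ^φ_{θ φ} = 1/tan(θ)
R^θ_{φ φ θ} = ∂_φ Γ^θ_{φ θ} - ∂_θ Γ^θ_{φ φ} + Γ^θ_{φ m} Γ^m_{φ θ} - Γ^θ_{θ m} Γ^m_{φ φ}
  = (0) - (-cos(2*θ)) + (-cos(θ)^2) - (0) = -sin(θ)^2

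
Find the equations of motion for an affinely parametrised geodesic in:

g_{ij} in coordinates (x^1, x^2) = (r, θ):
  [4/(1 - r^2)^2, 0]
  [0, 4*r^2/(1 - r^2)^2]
Geodesic equation: d^2x^k/dλ^2 + Γ^k_{ij} (dx^i/dλ)(dx^j/dλ) = 0.
Non-zero Christoffel symbols:
Γ^r_{r r} = 2*r/(1 - r^2)
Γ^r_{θ θ} = (r^3 + r)/(r^2 - 1)
Γ^θ_{r θ} = (-r^2 - 1)/(r^3 - r)
Substituting (the symmetric pair Γ^k_{ij}, Γ^k_{ji} combines into a factor 2):
d^2r/dλ^2 + (2*r/(1 - r^2)) (dr/dλ)^2 + ((r^3 + r)/(r^2 - 1)) (dθ/dλ)^2 = 0
d^2θ/dλ^2 + ((-2*r^2 - 2)/(r^3 - r)) (dr/dλ)(dθ/dλ) = 0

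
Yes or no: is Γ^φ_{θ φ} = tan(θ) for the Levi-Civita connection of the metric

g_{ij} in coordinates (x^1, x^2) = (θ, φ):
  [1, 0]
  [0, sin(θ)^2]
Γ^φ_{θ φ} = (1/2) g^{φφ} (∂_θ g_{φφ} + ∂_φ g_{φθ} - ∂_φ g_{θφ}) = (1/2)(1/sin(θ)^2)((sin(2*θ)) + (0) - (0)) = 1/tan(θ)
This differs from the proposed value tan(θ).
No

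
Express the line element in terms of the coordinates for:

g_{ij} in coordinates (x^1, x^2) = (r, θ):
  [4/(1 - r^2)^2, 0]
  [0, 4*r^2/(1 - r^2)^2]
ds^2 = g_{ij} dx^i dx^j; only the non-zero components contribute.
ds^2 = (4/(1 - r^2)^2) dr^2 + (4*r^2/(1 - r^2)^2) dθ^2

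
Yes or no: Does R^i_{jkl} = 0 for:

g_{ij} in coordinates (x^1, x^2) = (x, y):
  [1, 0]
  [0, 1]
All metric components are constant, so every Christoffel symbol vanishes and R^i_{jkl} = 0.
Yes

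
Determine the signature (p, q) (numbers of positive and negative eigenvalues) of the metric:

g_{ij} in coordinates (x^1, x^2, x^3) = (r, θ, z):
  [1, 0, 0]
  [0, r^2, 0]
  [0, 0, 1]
The metric is diagonal, so its eigenvalues are the diagonal entries: 1, r^2, 1 (at a generic point, where coordinate-dependent entries are positive).
3 positive, 0 negative.
(3, 0) - Riemannian (positive definite)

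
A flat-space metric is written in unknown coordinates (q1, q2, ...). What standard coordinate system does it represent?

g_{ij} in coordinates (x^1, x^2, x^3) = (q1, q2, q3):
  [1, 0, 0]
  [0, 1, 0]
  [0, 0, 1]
All components are constant and the metric is the identity, i.e. orthonormal rectilinear coordinates.
Cartesian (3D) coordinates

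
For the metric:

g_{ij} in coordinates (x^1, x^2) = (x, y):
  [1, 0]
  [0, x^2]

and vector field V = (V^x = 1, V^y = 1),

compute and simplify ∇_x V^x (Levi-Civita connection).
Non-zero Christoffel symbols:
Γ^x_{y y} = -x
Γ^y_{x y} = 1/x
∇_x V^x = ∂_x V^x + Γ^x_{x j} V^j
  = (0) + (0)(1) + (0)(1)
  = 0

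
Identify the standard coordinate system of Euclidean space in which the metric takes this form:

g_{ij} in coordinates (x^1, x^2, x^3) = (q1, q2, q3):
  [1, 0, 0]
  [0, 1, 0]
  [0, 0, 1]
All components are constant and the metric is the identity, i.e. orthonormal rectilinear coordinates.
Cartesian (3D) coordinates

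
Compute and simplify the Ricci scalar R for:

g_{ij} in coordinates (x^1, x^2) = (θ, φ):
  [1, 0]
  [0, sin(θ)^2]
Non-zero Christoffel symbols (Γ^k_{ij} = Γ^k_{ji}):
Γ^θ_{φ φ} = -sin(2*θ)/2
Γ^φ_{θ φ} = 1/tan(θ)
Ricci tensor (R_{ij} = R^k_{ikj}): R_{θθ} = 1, R_{θφ} = 0, R_{φφ} = sin(θ)^2
Inverse metric: g^{θθ} = 1, g^{φφ} = 1/sin(θ)^2
R = g^{ij} R_{ij} = (1)(1) + (1/sin(θ)^2)(sin(θ)^2) = 2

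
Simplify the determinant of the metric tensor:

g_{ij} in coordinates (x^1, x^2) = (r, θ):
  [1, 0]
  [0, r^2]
For a 2×2 metric: det(g) = g_{11}·g_{22} - g_{12}·g_{21}
= (1)·(r^2) - (0)·(0)
= r^2 - 0
det(g) = r^2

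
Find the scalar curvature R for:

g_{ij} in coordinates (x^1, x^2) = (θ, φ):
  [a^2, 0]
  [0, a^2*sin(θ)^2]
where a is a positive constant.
Non-zero Christoffel symbols (Γ^k_{ij} = Γ^k_{ji}):
Γ^θ_{φ φ} = -sin(2*θ)/2
Γ^φ_{θ φ} = 1/tan(θ)
Ricci tensor (R_{ij} = R^k_{ikj}): R_{θθ} = 1, R_{θφ} = 0, R_{φφ} = sin(θ)^2
Inverse metric: g^{θθ} = 1/a^2, g^{φφ} = 1/(a^2*sin(θ)^2)
R = g^{ij} R_{ij} = (1/a^2)(1) + (1/(a^2*sin(θ)^2))(sin(θ)^2) = 2/a^2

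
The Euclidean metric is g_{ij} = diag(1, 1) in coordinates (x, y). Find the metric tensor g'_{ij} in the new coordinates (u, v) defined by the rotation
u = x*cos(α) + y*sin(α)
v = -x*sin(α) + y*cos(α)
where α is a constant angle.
Invert the transformation: x = u*cos(α) - v*sin(α), y = u*sin(α) + v*cos(α)
g'_{ij} = (∂x^k/∂x'^i)(∂x^l/∂x'^j) g_{kl}; with g_{kl} = δ_{kl} this is Σ_k (∂x^k/∂x'^i)(∂x^k/∂x'^j).
Jacobian: ∂x/∂u = cos(α), ∂x/∂v = -sin(α), ∂y/∂u = sin(α), ∂y/∂v = cos(α)
g'_{uu} = (cos(α))(cos(α)) + (sin(α))(sin(α)) = 1
g'_{uv} = (cos(α))(-sin(α)) + (sin(α))(cos(α)) = 0
g'_{vv} = (-sin(α))(-sin(α)) + (cos(α))(cos(α)) = 1
g'_{ij} = diag(1, 1)
The Euclidean metric is invariant under rotations.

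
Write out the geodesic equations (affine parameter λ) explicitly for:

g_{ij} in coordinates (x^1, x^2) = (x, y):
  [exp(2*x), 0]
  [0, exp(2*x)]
Geodesic equation: d^2x^k/dλ^2 + Γ^k_{ij} (dx^i/dλ)(dx^j/dλ) = 0.
Non-zero Christoffel symbols:
Γ^x_{x x} = 1
Γ^x_{y y} = -1
Γ^y_{x y} = 1
Substituting (the symmetric pair Γ^k_{ij}, Γ^k_{ji} combines into a factor 2):
d^2x/dλ^2 + (dx/dλ)^2 - (dy/dλ)^2 = 0
d^2y/dλ^2 + 2 (dx/dλ)(dy/dλ) = 0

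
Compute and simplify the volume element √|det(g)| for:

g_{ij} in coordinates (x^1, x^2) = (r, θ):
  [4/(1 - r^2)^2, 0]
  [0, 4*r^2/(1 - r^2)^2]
det(g) = 16*r^2/(1 - r^2)^4
√|det(g)| = 4*r/(r^2 - 1)^2
Volume element: dV = 4*r/(r^2 - 1)^2 dr dθ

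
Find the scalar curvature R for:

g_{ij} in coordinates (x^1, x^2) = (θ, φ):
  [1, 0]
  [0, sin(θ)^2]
Non-zero Christoffel symbols (Γ^k_{ij} = Γ^k_{ji}):
Γ^θ_{φ φ} = -sin(2*θ)/2
Γ^φ_{θ φ} = 1/tan(θ)
Ricci tensor (R_{ij} = R^k_{ikj}): R_{θθ} = 1, R_{θφ} = 0, R_{φφ} = sin(θ)^2
Inverse metric: g^{θθ} = 1, g^{φφ} = 1/sin(θ)^2
R = g^{ij} R_{ij} = (1)(1) + (1/sin(θ)^2)(sin(θ)^2) = 2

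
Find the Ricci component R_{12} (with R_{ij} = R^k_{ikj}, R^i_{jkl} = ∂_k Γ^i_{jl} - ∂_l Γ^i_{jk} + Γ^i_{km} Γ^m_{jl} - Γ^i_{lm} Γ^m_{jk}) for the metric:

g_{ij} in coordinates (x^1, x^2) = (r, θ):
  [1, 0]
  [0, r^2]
Non-zero Christoffel symbols (Γ^k_{ij} = Γ^k_{ji}):
Γ^r_{θ θ} = -r
Γ^θ_{r θ} = 1/r
R^r_{r r θ} = 0 (a repeated index in an antisymmetric pair)
R^θ_{r θ θ} = 0 (a repeated index in an antisymmetric pair)
R_{rθ} = R^r_{r r θ} + R^θ_{r θ θ} = (0) + (0) = 0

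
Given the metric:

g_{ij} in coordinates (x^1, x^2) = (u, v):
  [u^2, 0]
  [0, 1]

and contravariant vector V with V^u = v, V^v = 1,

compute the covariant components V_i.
V_i = g_{ij} V^j:
V_u = (u^2)(v) + (0)(1) = u^2*v
V_v = (0)(v) + (1)(1) = 1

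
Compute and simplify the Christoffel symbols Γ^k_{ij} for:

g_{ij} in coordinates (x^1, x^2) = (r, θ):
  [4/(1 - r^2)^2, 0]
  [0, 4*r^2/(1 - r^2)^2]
Using Γ^k_{ij} = (1/2) g^{km} (∂_i g_{mj} + ∂_j g_{mi} - ∂_m g_{ij}); the metric is diagonal, so only the m = k term contributes.
Non-zero symbols (using the symmetry Γ^k_{ij} = Γ^k_{ji}):
Γ^r_{r r} = (1/2) g^{rr} (∂_r g_{rr} + ∂_r g_{rr} - ∂_r g_{rr}) = (1/2)((1 - r^2)^2/4)((16*r/(1 - r^2)^3) + (16*r/(1 - r^2)^3) - (16*r/(1 - r^2)^3)) = 2*r/(1 - r^2)
Γ^r_{θ θ} = (1/2) g^{rr} (∂_θ g_{rθ} + ∂_θ g_{rθ} - ∂_r g_{θθ}) = (1/2)((1 - r^2)^2/4)((0) + (0) - (-8*(r^3 + r)/(r^2 - 1)^3)) = (r^3 + r)/(r^2 - 1)
Γ^θ_{r θ} = (1/2) g^{θθ} (∂_r g_{θθ} + ∂_θ g_{θr} - ∂_θ g_{rθ}) = (1/2)((1 - r^2)^2/(4*r^2))((-8*(r^3 + r)/(r^2 - 1)^3) + (0) - (0)) = (-r^2 - 1)/(r^3 - r)
All other Christoffel symbols are zero.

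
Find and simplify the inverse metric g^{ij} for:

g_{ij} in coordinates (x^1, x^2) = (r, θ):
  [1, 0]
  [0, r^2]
The metric is diagonal, so g^{ij} is diagonal with entries 1/g_{ii}: diag(1, 1/(r^2)).
g^{ij}:
  [1, 0]
  [0, 1/r^2]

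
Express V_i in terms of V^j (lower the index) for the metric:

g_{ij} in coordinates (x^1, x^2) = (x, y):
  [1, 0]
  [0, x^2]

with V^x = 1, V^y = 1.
V_i = g_{ij} V^j:
V_x = (1)(1) + (0)(1) = 1
V_y = (0)(1) + (x^2)(1) = x^2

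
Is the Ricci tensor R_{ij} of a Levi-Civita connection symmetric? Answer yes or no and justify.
R_{ij} = R^k_{ikj}; the pair symmetry R_{kilj} = R_{ljki} gives R_{ij} = R_{ji}.
Yes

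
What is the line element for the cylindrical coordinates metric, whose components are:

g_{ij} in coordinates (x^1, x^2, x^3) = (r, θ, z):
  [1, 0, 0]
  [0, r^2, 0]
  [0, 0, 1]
ds^2 = g_{ij} dx^i dx^j; only the non-zero components contribute.
ds^2 = dr^2 + r^2 dθ^2 + dz^2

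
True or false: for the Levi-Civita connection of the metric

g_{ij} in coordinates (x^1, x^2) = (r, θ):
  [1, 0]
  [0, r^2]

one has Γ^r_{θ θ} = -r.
Γ^r_{θ θ} = (1/2) g^{rr} (∂_θ g_{rθ} + ∂_θ g_{rθ} - ∂_r g_{θθ}) = (1/2)(1)((0) + (0) - (2*r)) = -r
This equals the proposed value -r.
True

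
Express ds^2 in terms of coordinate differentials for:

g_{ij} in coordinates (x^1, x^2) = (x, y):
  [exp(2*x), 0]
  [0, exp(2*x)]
ds^2 = g_{ij} dx^i dx^j; only the non-zero components contribute.
ds^2 = exp(2*x) dx^2 + exp(2*x) dy^2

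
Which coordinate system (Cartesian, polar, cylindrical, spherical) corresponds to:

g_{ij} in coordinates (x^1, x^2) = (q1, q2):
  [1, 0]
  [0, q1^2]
The line element ds^2 = dq1^2 + q1^2 dq2^2 is dr^2 + r^2 dθ^2 with q1 = r, q2 = θ.
polar coordinates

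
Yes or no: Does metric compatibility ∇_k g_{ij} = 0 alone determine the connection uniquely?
One also needs vanishing torsion; metric compatibility plus torsion-freeness singles out the Levi-Civita connection.
No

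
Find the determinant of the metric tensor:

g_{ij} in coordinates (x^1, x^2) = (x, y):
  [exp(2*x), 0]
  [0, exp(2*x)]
For a 2×2 metric: det(g) = g_{11}·g_{22} - g_{12}·g_{21}
= (exp(2*x))·(exp(2*x)) - (0)·(0)
= exp(4*x) - 0
det(g) = exp(4*x)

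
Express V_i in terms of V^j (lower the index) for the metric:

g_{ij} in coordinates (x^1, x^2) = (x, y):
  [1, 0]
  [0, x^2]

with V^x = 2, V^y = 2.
V_i = g_{ij} V^j:
V_x = (1)(2) + (0)(2) = 2
V_y = (0)(2) + (x^2)(2) = 2*x^2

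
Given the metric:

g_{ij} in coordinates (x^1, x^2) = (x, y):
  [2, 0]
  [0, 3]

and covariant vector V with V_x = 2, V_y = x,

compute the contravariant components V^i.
Inverse metric (diagonal): g^{xx} = 1/2, g^{yy} = 1/3
V^i = g^{ij} V_j:
V^x = (1/2)(2) + (0)(x) = 1
V^y = (0)(2) + (1/3)(x) = x/3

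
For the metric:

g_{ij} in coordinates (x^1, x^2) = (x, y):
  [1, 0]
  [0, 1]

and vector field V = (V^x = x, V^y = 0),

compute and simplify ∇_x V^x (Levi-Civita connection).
All Christoffel symbols are zero.
∇_x V^x = ∂_x V^x + Γ^x_{x j} V^j
  = (1) + (0)(x) + (0)(0)
  = 1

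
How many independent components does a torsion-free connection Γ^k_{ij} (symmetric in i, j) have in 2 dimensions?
Γ^k_{ij} has n choices for the upper index and n(n+1)/2 independent symmetric lower index pairs.
Total = 2 × 2×3/2 = 2 × 3 = 6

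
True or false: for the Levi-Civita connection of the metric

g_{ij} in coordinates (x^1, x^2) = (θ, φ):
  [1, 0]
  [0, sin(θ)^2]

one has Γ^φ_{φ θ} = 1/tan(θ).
Γ^φ_{φ θ} = (1/2) g^{φφ} (∂_φ g_{φθ} + ∂_θ g_{φφ} - ∂_φ g_{φθ}) = (1/2)(1/sin(θ)^2)((0) + (sin(2*θ)) - (0)) = 1/tan(θ)
This equals the proposed value 1/tan(θ).
True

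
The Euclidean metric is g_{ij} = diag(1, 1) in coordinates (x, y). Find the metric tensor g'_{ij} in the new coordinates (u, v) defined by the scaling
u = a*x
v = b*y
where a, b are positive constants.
Invert the transformation: x = u/a, y = v/b
g'_{ij} = (∂x^k/∂x'^i)(∂x^l/∂x'^j) g_{kl}; with g_{kl} = δ_{kl} this is Σ_k (∂x^k/∂x'^i)(∂x^k/∂x'^j).
Jacobian: ∂x/∂u = 1/a, ∂x/∂v = 0, ∂y/∂u = 0, ∂y/∂v = 1/b
g'_{uu} = (1/a)(1/a) + (0)(0) = 1/a^2
g'_{uv} = (1/a)(0) + (0)(1/b) = 0
g'_{vv} = (0)(0) + (1/b)(1/b) = 1/b^2
g'_{ij} = diag(1/a^2, 1/b^2)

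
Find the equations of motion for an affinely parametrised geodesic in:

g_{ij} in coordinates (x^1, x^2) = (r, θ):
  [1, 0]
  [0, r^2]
Geodesic equation: d^2x^k/dλ^2 + Γ^k_{ij} (dx^i/dλ)(dx^j/dλ) = 0.
Non-zero Christoffel symbols:
Γ^r_{θ θ} = -r
Γ^θ_{r θ} = 1/r
Substituting (the symmetric pair Γ^k_{ij}, Γ^k_{ji} combines into a factor 2):
d^2r/dλ^2 - r (dθ/dλ)^2 = 0
d^2θ/dλ^2 + (2/r) (dr/dλ)(dθ/dλ) = 0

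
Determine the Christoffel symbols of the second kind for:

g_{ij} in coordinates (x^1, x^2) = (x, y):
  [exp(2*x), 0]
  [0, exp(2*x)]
Using Γ^k_{ij} = (1/2) g^{km} (∂_i g_{mj} + ∂_j g_{mi} - ∂_m g_{ij}); the metric is diagonal, so only the m = k term contributes.
Non-zero symbols (using the symmetry Γ^k_{ij} = Γ^k_{ji}):
Γ^x_{x x} = (1/2) g^{xx} (∂_x g_{xx} + ∂_x g_{xx} - ∂_x g_{xx}) = (1/2)(exp(-2*x))((2*exp(2*x)) + (2*exp(2*x)) - (2*exp(2*x))) = 1
Γ^x_{y y} = (1/2) g^{xx} (∂_y g_{xy} + ∂_y g_{xy} - ∂_x g_{yy}) = (1/2)(exp(-2*x))((0) + (0) - (2*exp(2*x))) = -1
Γ^y_{x y} = (1/2) g^{yy} (∂_x g_{yy} + ∂_y g_{yx} - ∂_y g_{xy}) = (1/2)(exp(-2*x))((2*exp(2*x)) + (0) - (0)) = 1
All other Christoffel symbols are zero.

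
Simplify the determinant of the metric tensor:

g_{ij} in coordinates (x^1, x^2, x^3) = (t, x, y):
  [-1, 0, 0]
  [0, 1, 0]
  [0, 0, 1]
Diagonal metric: det(g) = g_{11}·g_{22}·g_{33}
= (-1)·(1)·(1)
det(g) = -1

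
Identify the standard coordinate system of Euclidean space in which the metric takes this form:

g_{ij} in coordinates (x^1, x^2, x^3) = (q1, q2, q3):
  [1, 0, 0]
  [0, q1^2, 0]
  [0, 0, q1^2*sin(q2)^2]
The line element ds^2 = dq1^2 + q1^2 dq2^2 + q1^2 sin(q2)^2 dq3^2 is dr^2 + r^2 dθ^2 + r^2 sin(θ)^2 dφ^2 with q1 = r, q2 = θ, q3 = φ.
spherical coordinates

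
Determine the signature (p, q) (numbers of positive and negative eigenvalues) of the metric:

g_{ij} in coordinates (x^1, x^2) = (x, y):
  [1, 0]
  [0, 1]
The metric is diagonal, so its eigenvalues are the diagonal entries: 1, 1 (at a generic point, where coordinate-dependent entries are positive).
2 positive, 0 negative.
(2, 0) - Riemannian (positive definite)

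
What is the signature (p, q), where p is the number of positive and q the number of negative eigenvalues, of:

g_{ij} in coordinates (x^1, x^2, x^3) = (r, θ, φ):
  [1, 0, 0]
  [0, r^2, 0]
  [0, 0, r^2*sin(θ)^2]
The metric is diagonal, so its eigenvalues are the diagonal entries: 1, r^2, r^2*sin(θ)^2 (at a generic point, where coordinate-dependent entries are positive).
3 positive, 0 negative.
(3, 0) - Riemannian (positive definite)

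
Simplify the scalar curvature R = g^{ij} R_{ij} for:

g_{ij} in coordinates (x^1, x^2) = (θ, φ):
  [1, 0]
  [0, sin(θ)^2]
Non-zero Christoffel symbols (Γ^k_{ij} = Γ^k_{ji}):
Γ^θ_{φ φ} = -sin(2*θ)/2
Γ^φ_{θ φ} = 1/tan(θ)
Ricci tensor (R_{ij} = R^k_{ikj}): R_{θθ} = 1, R_{θφ} = 0, R_{φφ} = sin(θ)^2
Inverse metric: g^{θθ} = 1, g^{φφ} = 1/sin(θ)^2
R = g^{ij} R_{ij} = (1)(1) + (1/sin(θ)^2)(sin(θ)^2) = 2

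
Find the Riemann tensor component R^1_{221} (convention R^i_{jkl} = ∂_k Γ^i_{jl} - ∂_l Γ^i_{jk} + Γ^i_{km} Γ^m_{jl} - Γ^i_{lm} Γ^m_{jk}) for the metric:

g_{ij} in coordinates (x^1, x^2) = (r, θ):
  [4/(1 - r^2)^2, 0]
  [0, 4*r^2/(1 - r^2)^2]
Non-zero Christoffel symbols (Γ^k_{ij} = Γ^k_{ji}):
Γ^r_{r r} = 2*r/(1 - r^2)
Γ^r_{θ θ} = (r^3 + r)/(r^2 - 1)
Γ^θ_{r θ} = (-r^2 - 1)/(r^3 - r)
R^r_{θ θ r} = ∂_θ Γ^r_{θ r} - ∂_r Γ^r_{θ θ} + Γ^r_{θ m} Γ^m_{θ r} - Γ^r_{r m} Γ^m_{θ θ}
  = (0) - ((r^4 - 4*r^2 - 1)/(r^2 - 1)^2) + (-(r^2 + 1)^2/(r^2 - 1)^2) - (-2*r^2*(r^2 + 1)/(r^2 - 1)^2) = 4*r^2/(r^2 - 1)^2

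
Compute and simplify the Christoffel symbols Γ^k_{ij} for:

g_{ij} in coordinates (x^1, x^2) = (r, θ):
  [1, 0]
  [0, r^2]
Using Γ^k_{ij} = (1/2) g^{km} (∂_i g_{mj} + ∂_j g_{mi} - ∂_m g_{ij}); the metric is diagonal, so only the m = k term contributes.
Non-zero symbols (using the symmetry Γ^k_{ij} = Γ^k_{ji}):
Γ^r_{θ θ} = (1/2) g^{rr} (∂_θ g_{rθ} + ∂_θ g_{rθ} - ∂_r g_{θθ}) = (1/2)(1)((0) + (0) - (2*r)) = -r
Γ^θ_{r θ} = (1/2) g^{θθ} (∂_r g_{θθ} + ∂_θ g_{θr} - ∂_θ g_{rθ}) = (1/2)(1/r^2)((2*r) + (0) - (0)) = 1/r
All other Christoffel symbols are zero.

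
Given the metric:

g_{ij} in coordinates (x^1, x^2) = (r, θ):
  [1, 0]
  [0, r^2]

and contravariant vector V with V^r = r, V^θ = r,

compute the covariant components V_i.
V_i = g_{ij} V^j:
V_r = (1)(r) + (0)(r) = r
V_θ = (0)(r) + (r^2)(r) = r^3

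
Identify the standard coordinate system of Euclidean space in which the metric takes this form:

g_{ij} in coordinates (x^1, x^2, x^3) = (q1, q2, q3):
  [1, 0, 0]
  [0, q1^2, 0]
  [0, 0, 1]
The line element ds^2 = dq1^2 + q1^2 dq2^2 + dq3^2 is dr^2 + r^2 dθ^2 + dz^2 with q1 = r, q2 = θ, q3 = z.
cylindrical coordinates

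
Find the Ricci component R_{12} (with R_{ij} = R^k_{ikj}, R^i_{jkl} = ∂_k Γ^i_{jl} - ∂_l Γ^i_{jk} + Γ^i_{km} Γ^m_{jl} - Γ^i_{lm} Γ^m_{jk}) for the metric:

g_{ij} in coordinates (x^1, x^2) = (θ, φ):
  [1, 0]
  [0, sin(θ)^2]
Non-zero Christoffel symbols (Γ^k_{ij} = Γ^k_{ji}):
Γ^θ_{φ φ} = -sin(2*θ)/2
Γ^φ_{θ φ} = 1/tan(θ)
R^θ_{θ θ φ} = 0 (a repeated index in an antisymmetric pair)
R^φ_{θ φ φ} = 0 (a repeated index in an antisymmetric pair)
R_{θφ} = R^θ_{θ θ φ} + R^φ_{θ φ φ} = (0) + (0) = 0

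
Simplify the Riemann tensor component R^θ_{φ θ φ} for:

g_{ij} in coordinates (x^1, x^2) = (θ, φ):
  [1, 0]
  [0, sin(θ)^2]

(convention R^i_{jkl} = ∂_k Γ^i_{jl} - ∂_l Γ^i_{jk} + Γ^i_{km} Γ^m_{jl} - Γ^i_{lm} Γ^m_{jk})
Non-zero Christoffel symbols (Γ^k_{ij} = Γ^k_{ji}):
Γ^θ_{φ φ} = -sin(2*θ)/2
Γ^φ_{θ φ} = 1/tan(θ)
R^θ_{φ θ φ} = ∂_θ Γ^θ_{φ φ} - ∂_φ Γ^θ_{φ θ} + Γ^θ_{θ m} Γ^m_{φ φ} - Γ^θ_{φ m} Γ^m_{φ θ}
  = (-cos(2*θ)) - (0) + (0) - (-cos(θ)^2) = sin(θ)^2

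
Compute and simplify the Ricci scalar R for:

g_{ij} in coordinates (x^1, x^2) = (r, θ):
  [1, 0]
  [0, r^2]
Non-zero Christoffel symbols (Γ^k_{ij} = Γ^k_{ji}):
Γ^r_{θ θ} = -r
Γ^θ_{r θ} = 1/r
Ricci tensor (R_{ij} = R^k_{ikj}): R_{rr} = 0, R_{rθ} = 0, R_{θθ} = 0
Inverse metric: g^{rr} = 1, g^{θθ} = 1/r^2
R = g^{ij} R_{ij} = (1)(0) + (1/r^2)(0) = 0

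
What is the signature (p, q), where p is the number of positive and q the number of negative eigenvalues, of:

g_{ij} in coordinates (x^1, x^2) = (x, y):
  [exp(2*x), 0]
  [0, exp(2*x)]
The metric is diagonal, so its eigenvalues are the diagonal entries: exp(2*x), exp(2*x) (at a generic point, where coordinate-dependent entries are positive).
2 positive, 0 negative.
(2, 0) - Riemannian (positive definite)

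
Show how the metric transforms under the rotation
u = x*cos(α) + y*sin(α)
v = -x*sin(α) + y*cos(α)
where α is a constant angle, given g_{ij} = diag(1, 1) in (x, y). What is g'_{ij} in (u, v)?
Invert the transformation: x = u*cos(α) - v*sin(α), y = u*sin(α) + v*cos(α)
g'_{ij} = (∂x^k/∂x'^i)(∂x^l/∂x'^j) g_{kl}; with g_{kl} = δ_{kl} this is Σ_k (∂x^k/∂x'^i)(∂x^k/∂x'^j).
Jacobian: ∂x/∂u = cos(α), ∂x/∂v = -sin(α), ∂y/∂u = sin(α), ∂y/∂v = cos(α)
g'_{uu} = (cos(α))(cos(α)) + (sin(α))(sin(α)) = 1
g'_{uv} = (cos(α))(-sin(α)) + (sin(α))(cos(α)) = 0
g'_{vv} = (-sin(α))(-sin(α)) + (cos(α))(cos(α)) = 1
g'_{ij} = diag(1, 1)
The Euclidean metric is invariant under rotations.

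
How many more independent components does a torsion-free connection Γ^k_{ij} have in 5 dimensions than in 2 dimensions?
Independent components in n dimensions: n × n(n+1)/2 = n^2(n+1)/2.
5D: 5 × 15 = 75
2D: 2 × 3 = 6
Difference = 75 - 6 = 69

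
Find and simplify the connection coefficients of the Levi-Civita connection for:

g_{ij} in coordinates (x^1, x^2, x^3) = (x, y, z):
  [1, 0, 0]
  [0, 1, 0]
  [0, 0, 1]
Using Γ^k_{ij} = (1/2) g^{km} (∂_i g_{mj} + ∂_j g_{mi} - ∂_m g_{ij}); the metric is diagonal, so only the m = k term contributes.
Every metric component is constant, so all ∂_m g_{ij} = 0 and every Christoffel symbol vanishes.
All Christoffel symbols are zero.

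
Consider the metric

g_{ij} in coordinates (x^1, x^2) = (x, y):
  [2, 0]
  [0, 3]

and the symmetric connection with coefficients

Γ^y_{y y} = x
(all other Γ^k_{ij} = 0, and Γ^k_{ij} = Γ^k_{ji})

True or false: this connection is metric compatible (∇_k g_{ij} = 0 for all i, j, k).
Using ∇_k g_{ij} = ∂_k g_{ij} - Γ^m_{ki} g_{mj} - Γ^m_{kj} g_{im}:
∇_y g_{yy} = (0) - (3*x) - (3*x) = -6*x ≠ 0
So the connection is not metric compatible (it is not the Levi-Civita connection).
False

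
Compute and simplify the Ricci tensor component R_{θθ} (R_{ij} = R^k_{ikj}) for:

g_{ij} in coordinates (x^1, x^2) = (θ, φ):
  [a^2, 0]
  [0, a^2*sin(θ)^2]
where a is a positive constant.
Non-zero Christoffel symbols (Γ^k_{ij} = Γ^k_{ji}):
Γ^θ_{φ φ} = -sin(2*θ)/2
Γ^φ_{θ φ} = 1/tan(θ)
R^θ_{θ θ θ} = 0 (a repeated index in an antisymmetric pair)
R^φ_{θ φ θ} = ∂_φ Γ^φ_{θ θ} - ∂_θ Γ^φ_{θ φ} + Γ^φ_{φ m} Γ^m_{θ θ} - Γ^φ_{θ m} Γ^m_{θ φ}
  = (0) - (-1/sin(θ)^2) + (0) - (1/tan(θ)^2) = 1
R_{θθ} = R^θ_{θ θ θ} + R^φ_{θ φ θ} = (0) + (1) = 1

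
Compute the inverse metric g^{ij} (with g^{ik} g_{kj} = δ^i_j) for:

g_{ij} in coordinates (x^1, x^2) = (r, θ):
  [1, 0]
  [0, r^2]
The metric is diagonal, so g^{ij} is diagonal with entries 1/g_{ii}: diag(1, 1/(r^2)).
g^{ij}:
  [1, 0]
  [0, 1/r^2]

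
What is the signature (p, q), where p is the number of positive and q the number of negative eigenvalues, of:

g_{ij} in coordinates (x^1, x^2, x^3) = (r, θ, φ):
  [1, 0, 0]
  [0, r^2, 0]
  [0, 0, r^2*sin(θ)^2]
The metric is diagonal, so its eigenvalues are the diagonal entries: 1, r^2, r^2*sin(θ)^2 (at a generic point, where coordinate-dependent entries are positive).
3 positive, 0 negative.
(3, 0) - Riemannian (positive definite)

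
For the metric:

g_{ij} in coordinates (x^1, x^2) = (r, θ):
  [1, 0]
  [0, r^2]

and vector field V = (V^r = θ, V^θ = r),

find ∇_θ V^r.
Non-zero Christoffel symbols:
Γ^r_{θ θ} = -r
Γ^θ_{r θ} = 1/r
∇_θ V^r = ∂_θ V^r + Γ^r_{θ j} V^j
  = (1) + (0)(θ) + (-r)(r)
  = 1 - r^2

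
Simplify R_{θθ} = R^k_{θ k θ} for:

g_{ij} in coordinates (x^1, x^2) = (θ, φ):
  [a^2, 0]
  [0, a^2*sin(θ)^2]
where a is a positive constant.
Non-zero Christoffel symbols (Γ^k_{ij} = Γ^k_{ji}):
Γ^θ_{φ φ} = -sin(2*θ)/2
Γ^φ_{θ φ} = 1/tan(θ)
R^θ_{θ θ θ} = 0 (a repeated index in an antisymmetric pair)
R^φ_{θ φ θ} = ∂_φ Γ^φ_{θ θ} - ∂_θ Γ^φ_{θ φ} + Γ^φ_{φ m} Γ^m_{θ θ} - Γ^φ_{θ m} Γ^m_{θ φ}
  = (0) - (-1/sin(θ)^2) + (0) - (1/tan(θ)^2) = 1
R_{θθ} = R^θ_{θ θ θ} + R^φ_{θ φ θ} = (0) + (1) = 1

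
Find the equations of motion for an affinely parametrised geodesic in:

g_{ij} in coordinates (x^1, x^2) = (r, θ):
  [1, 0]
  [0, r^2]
Geodesic equation: d^2x^k/dλ^2 + Γ^k_{ij} (dx^i/dλ)(dx^j/dλ) = 0.
Non-zero Christoffel symbols:
Γ^r_{θ θ} = -r
Γ^θ_{r θ} = 1/r
Substituting (the symmetric pair Γ^k_{ij}, Γ^k_{ji} combines into a factor 2):
d^2r/dλ^2 - r (dθ/dλ)^2 = 0
d^2θ/dλ^2 + (2/r) (dr/dλ)(dθ/dλ) = 0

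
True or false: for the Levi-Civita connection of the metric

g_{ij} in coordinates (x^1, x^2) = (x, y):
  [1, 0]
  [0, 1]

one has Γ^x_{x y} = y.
Γ^x_{x y} = (1/2) g^{xx} (∂_x g_{xy} + ∂_y g_{xx} - ∂_x g_{xy}) = (1/2)(1)((0) + (0) - (0)) = 0
This differs from the proposed value y.
False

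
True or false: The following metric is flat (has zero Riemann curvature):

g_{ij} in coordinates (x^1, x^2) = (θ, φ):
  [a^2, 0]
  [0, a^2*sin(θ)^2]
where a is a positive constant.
Non-zero Christoffel symbols:
Γ^θ_{φ φ} = -sin(2*θ)/2
Γ^φ_{θ φ} = 1/tan(θ)
Ricci tensor: R_{θθ} = 1, R_{θφ} = 0, R_{φφ} = sin(θ)^2
The Ricci tensor is non-zero, so the Riemann tensor is non-zero: not flat.
False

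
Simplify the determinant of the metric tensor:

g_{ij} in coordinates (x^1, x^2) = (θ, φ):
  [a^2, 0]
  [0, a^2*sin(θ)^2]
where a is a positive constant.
For a 2×2 metric: det(g) = g_{11}·g_{22} - g_{12}·g_{21}
= (a^2)·(a^2*sin(θ)^2) - (0)·(0)
= a^4*sin(θ)^2 - 0
det(g) = a^4*sin(θ)^2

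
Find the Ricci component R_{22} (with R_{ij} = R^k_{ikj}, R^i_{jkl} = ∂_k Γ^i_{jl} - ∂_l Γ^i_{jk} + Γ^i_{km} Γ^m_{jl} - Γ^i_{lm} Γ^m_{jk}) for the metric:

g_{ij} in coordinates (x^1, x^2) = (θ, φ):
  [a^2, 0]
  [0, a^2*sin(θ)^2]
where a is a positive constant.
Non-zero Christoffel symbols (Γ^k_{ij} = Γ^k_{ji}):
Γ^θ_{φ φ} = -sin(2*θ)/2
Γ^φ_{θ φ} = 1/tan(θ)
R^θ_{φ θ φ} = ∂_θ Γ^θ_{φ φ} - ∂_φ Γ^θ_{φ θ} + Γ^θ_{θ m} Γ^m_{φ φ} - Γ^θ_{φ m} Γ^m_{φ θ}
  = (-cos(2*θ)) - (0) + (0) - (-cos(θ)^2) = sin(θ)^2
R^φ_{φ φ φ} = 0 (a repeated index in an antisymmetric pair)
R_{φφ} = R^θ_{φ θ φ} + R^φ_{φ φ φ} = (sin(θ)^2) + (0) = sin(θ)^2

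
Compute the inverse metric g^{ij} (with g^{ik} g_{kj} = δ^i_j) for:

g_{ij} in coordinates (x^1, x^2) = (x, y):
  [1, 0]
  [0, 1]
The metric is diagonal, so g^{ij} is diagonal with entries 1/g_{ii}: diag(1, 1).
g^{ij}:
  [1, 0]
  [0, 1]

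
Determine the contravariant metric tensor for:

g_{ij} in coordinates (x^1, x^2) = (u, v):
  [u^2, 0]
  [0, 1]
The metric is diagonal, so g^{ij} is diagonal with entries 1/g_{ii}: diag(1/(u^2), 1).
g^{ij}:
  [1/u^2, 0]
  [0, 1]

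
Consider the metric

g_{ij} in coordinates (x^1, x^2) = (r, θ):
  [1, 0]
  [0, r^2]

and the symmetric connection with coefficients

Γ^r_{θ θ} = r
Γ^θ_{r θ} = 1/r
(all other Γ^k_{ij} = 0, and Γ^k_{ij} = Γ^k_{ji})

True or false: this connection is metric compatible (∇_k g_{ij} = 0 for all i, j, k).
Using ∇_k g_{ij} = ∂_k g_{ij} - Γ^m_{ki} g_{mj} - Γ^m_{kj} g_{im}:
∇_θ g_{rθ} = (0) - (r) - (r) = -2*r ≠ 0
So the connection is not metric compatible (it is not the Levi-Civita connection).
False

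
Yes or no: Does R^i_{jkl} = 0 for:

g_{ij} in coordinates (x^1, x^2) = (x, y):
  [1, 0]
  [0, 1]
All metric components are constant, so every Christoffel symbol vanishes and R^i_{jkl} = 0.
Yes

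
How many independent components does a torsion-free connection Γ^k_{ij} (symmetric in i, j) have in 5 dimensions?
Γ^k_{ij} has n choices for the upper index and n(n+1)/2 independent symmetric lower index pairs.
Total = 5 × 5×6/2 = 5 × 15 = 75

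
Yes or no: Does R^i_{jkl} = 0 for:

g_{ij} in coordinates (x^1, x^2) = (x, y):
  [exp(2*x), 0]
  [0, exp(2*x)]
Non-zero Christoffel symbols:
Γ^x_{x x} = 1
Γ^x_{y y} = -1
Γ^y_{x y} = 1
Ricci tensor: R_{xx} = 0, R_{xy} = 0, R_{yy} = 0
All R_{ij} vanish; in 2 dimensions the Riemann tensor is fully determined by the Ricci tensor, so R^i_{jkl} = 0: the metric is flat (curvilinear coordinates on flat space).
Yes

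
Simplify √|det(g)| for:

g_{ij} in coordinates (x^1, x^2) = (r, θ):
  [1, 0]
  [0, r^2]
det(g) = r^2
√|det(g)| = r
Volume element: dV = r dr dθ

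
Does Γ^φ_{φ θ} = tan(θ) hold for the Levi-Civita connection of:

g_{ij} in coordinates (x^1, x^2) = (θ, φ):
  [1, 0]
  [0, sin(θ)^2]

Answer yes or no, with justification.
Γ^φ_{φ θ} = (1/2) g^{φφ} (∂_φ g_{φθ} + ∂_θ g_{φφ} - ∂_φ g_{φθ}) = (1/2)(1/sin(θ)^2)((0) + (sin(2*θ)) - (0)) = 1/tan(θ)
This differs from the proposed value tan(θ).
No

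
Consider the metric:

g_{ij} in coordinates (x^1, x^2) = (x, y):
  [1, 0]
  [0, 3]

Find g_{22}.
With x^1 = x, x^2 = y, g_{22} = g_{yy} is the row-2, column-2 entry of the matrix.
g_{22} = 3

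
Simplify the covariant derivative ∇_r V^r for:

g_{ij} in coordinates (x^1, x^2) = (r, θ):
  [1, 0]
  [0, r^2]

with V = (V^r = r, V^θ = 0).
Non-zero Christoffel symbols:
Γ^r_{θ θ} = -r
Γ^θ_{r θ} = 1/r
∇_r V^r = ∂_r V^r + Γ^r_{r j} V^j
  = (1) + (0)(r) + (0)(0)
  = 1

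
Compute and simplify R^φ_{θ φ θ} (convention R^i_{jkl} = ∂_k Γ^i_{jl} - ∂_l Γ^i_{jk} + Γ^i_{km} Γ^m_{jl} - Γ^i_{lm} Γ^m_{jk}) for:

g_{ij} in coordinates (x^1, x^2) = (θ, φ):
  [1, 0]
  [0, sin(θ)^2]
Non-zero Christoffel symbols (Γ^k_{ij} = Γ^k_{ji}):
Γ^θ_{φ φ} = -sin(2*θ)/2
Γ^φ_{θ φ} = 1/tan(θ)
R^φ_{θ φ θ} = ∂_φ Γ^φ_{θ θ} - ∂_θ Γ^φ_{θ φ} + Γ^φ_{φ m} Γ^m_{θ θ} - Γ^φ_{θ m} Γ^m_{θ φ}
  = (0) - (-1/sin(θ)^2) + (0) - (1/tan(θ)^2) = 1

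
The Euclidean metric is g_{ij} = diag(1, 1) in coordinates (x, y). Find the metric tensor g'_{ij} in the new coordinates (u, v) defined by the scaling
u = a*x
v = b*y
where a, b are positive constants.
Invert the transformation: x = u/a, y = v/b
g'_{ij} = (∂x^k/∂x'^i)(∂x^l/∂x'^j) g_{kl}; with g_{kl} = δ_{kl} this is Σ_k (∂x^k/∂x'^i)(∂x^k/∂x'^j).
Jacobian: ∂x/∂u = 1/a, ∂x/∂v = 0, ∂y/∂u = 0, ∂y/∂v = 1/b
g'_{uu} = (1/a)(1/a) + (0)(0) = 1/a^2
g'_{uv} = (1/a)(0) + (0)(1/b) = 0
g'_{vv} = (0)(0) + (1/b)(1/b) = 1/b^2
g'_{ij} = diag(1/a^2, 1/b^2)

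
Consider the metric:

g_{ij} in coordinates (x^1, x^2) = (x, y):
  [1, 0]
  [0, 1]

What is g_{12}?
With x^1 = x, x^2 = y, g_{12} = g_{xy} is the row-1, column-2 entry of the matrix.
g_{12} = 0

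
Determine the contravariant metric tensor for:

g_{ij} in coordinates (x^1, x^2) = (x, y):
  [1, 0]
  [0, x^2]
The metric is diagonal, so g^{ij} is diagonal with entries 1/g_{ii}: diag(1, 1/(x^2)).
g^{ij}:
  [1, 0]
  [0, 1/x^2]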